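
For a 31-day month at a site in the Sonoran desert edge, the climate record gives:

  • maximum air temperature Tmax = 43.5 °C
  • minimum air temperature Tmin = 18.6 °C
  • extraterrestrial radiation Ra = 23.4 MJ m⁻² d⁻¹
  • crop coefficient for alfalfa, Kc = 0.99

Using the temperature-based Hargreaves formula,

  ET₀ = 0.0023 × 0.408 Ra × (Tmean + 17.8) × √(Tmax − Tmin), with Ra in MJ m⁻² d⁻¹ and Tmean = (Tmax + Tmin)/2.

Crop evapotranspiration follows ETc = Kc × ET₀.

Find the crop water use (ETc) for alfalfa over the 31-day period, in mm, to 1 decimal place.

Tmean = (43.5 + 18.6)/2 = 31.05 °C
0.408 Ra = 0.408 × 23.4 = 9.5472 mm/d equivalent
ET₀ = 0.0023 × 9.5472 × (31.05 + 17.8) × √24.9 = 0.0023 × 9.5472 × 48.85 × 4.9900 = 5.3527 mm/d
ETc = Kc × ET₀ = 0.99 × 5.3527 = 5.2992 mm/d
Over 31 days: 5.2992 × 31 = 164.275 mm

164.3 mm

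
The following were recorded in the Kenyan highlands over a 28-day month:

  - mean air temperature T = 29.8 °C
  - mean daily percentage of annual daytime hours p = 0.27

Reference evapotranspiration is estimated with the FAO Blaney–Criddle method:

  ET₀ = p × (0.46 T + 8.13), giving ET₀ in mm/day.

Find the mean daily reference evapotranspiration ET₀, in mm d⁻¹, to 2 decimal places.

ET₀ = 0.27 × (0.46 × 29.8 + 8.13) = 0.27 × 21.838 = 5.8963 mm/d

5.90 mm d⁻¹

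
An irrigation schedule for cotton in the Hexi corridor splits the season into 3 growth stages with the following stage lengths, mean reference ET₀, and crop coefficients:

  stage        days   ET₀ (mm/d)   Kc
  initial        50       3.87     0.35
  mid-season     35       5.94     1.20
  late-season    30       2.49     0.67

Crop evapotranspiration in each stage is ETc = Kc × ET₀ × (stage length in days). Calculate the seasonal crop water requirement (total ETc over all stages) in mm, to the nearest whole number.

367 mm

initial: 0.35 × 3.87 × 50 = 67.73 mm
mid-season: 1.20 × 5.94 × 35 = 249.48 mm
late-season: 0.67 × 2.49 × 30 = 50.05 mm
Seasonal total = 367.26 mm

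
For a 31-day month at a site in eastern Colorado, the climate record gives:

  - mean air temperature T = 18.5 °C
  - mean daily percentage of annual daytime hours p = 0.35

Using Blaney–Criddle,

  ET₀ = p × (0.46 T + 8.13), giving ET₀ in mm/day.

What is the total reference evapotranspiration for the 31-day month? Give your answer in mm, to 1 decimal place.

ET₀ = 0.35 × (0.46 × 18.5 + 8.13) = 0.35 × 16.640 = 5.8240 mm/d
Monthly total = 5.8240 × 31 = 180.544 mm

180.5 mm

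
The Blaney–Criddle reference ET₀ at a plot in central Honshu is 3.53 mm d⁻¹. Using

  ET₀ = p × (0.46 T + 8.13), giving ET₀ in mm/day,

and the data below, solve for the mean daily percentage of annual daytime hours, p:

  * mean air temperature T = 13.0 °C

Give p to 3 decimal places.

p = ET₀ / (0.46 T + 8.13) = 3.53 / (0.46 × 13.0 + 8.13) = 3.53 / 14.110 = 0.2502

0.250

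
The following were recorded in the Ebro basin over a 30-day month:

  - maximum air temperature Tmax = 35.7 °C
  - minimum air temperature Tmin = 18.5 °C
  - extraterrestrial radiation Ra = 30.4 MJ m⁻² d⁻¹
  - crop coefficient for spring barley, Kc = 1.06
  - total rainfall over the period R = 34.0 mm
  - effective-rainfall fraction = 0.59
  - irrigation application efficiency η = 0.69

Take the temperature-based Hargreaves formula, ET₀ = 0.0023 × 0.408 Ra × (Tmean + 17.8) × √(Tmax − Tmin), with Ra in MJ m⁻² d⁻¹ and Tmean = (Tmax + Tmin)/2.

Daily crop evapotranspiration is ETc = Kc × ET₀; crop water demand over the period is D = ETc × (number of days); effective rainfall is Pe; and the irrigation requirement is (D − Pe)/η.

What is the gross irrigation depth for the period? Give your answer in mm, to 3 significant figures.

Tmean = (35.7 + 18.5)/2 = 27.10 °C
0.408 Ra = 0.408 × 30.4 = 12.4032 mm/d equivalent
ET₀ = 0.0023 × 12.4032 × (27.10 + 17.8) × √17.2 = 0.0023 × 12.4032 × 44.90 × 4.1473 = 5.3122 mm/d
ETc = Kc × ET₀ = 1.06 × 5.3122 = 5.6309 mm/d
Crop demand D = ETc × 30 d = 5.6309 × 30 = 168.927 mm
Pe = 0.59 × 34.0 = 20.060 mm
D − Pe = 168.927 − 20.060 = 148.867 mm
Gross irrigation = 148.867 / 0.69 = 215.749 mm

216 mm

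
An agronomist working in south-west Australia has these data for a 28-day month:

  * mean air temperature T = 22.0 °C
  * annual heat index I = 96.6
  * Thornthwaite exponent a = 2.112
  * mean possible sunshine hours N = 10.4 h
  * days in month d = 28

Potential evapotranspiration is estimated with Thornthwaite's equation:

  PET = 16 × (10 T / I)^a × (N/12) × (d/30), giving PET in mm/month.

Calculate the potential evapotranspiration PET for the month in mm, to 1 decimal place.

10T/I = 10 × 22.0 / 96.6 = 2.2774
(10T/I)^a = 2.2774^2.112 = 5.6874
Uncorrected PET = 16 × 5.6874 = 90.998 mm
Correction = (N/12)(d/30) = (10.4/12)(28/30) = 0.8089
PET = 90.998 × 0.8089 = 73.608 mm/month

73.6 mm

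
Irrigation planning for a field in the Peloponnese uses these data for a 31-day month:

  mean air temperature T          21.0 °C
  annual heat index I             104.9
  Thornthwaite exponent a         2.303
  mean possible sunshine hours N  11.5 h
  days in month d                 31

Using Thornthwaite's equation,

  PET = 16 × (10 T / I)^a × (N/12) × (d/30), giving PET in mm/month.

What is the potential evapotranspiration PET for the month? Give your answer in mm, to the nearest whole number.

10T/I = 10 × 21.0 / 104.9 = 2.0019
(10T/I)^a = 2.0019^2.303 = 4.9456
Uncorrected PET = 16 × 4.9456 = 79.130 mm
Correction = (N/12)(d/30) = (11.5/12)(31/30) = 0.9903
PET = 79.130 × 0.9903 = 78.362 mm/month

78 mm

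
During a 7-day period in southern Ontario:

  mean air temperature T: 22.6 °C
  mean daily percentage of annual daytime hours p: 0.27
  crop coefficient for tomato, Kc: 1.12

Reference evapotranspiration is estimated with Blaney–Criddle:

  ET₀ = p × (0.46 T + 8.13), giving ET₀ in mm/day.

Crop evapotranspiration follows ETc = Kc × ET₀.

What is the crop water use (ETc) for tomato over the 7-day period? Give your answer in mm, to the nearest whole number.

ET₀ = 0.27 × (0.46 × 22.6 + 8.13) = 0.27 × 18.526 = 5.0020 mm/d
ETc = Kc × ET₀ = 1.12 × 5.0020 = 5.6022 mm/d
Over 7 days: 5.6022 × 7 = 39.215 mm

39 mm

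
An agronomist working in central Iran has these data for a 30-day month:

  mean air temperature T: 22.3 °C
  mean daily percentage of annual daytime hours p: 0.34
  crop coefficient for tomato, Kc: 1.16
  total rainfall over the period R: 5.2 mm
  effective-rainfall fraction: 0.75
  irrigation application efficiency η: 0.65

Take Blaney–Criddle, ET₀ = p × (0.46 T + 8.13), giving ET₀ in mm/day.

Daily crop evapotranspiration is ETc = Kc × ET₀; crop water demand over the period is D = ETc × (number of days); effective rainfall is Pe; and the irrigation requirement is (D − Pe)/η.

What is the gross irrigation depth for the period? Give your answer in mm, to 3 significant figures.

ET₀ = 0.34 × (0.46 × 22.3 + 8.13) = 0.34 × 18.388 = 6.2519 mm/d
ETc = Kc × ET₀ = 1.16 × 6.2519 = 7.2522 mm/d
Crop demand D = ETc × 30 d = 7.2522 × 30 = 217.566 mm
Pe = 0.75 × 5.2 = 3.900 mm
D − Pe = 217.566 − 3.900 = 213.666 mm
Gross irrigation = 213.666 / 0.65 = 328.717 mm

329 mm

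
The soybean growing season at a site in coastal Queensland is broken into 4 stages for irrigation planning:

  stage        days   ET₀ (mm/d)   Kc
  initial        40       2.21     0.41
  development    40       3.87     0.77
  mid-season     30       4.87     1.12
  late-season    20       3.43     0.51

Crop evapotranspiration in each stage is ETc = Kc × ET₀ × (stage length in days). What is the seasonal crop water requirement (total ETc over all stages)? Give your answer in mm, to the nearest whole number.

354 mm

initial: 0.41 × 2.21 × 40 = 36.24 mm
development: 0.77 × 3.87 × 40 = 119.20 mm
mid-season: 1.12 × 4.87 × 30 = 163.63 mm
late-season: 0.51 × 3.43 × 20 = 34.99 mm
Seasonal total = 354.06 mm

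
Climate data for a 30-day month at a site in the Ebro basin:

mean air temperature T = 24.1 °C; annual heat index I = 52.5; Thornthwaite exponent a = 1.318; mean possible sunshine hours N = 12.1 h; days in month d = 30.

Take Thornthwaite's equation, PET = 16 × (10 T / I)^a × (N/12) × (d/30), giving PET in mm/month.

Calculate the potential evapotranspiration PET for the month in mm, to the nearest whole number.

120 mm

10T/I = 10 × 24.1 / 52.5 = 4.5905
(10T/I)^a = 4.5905^1.318 = 7.4530
Uncorrected PET = 16 × 7.4530 = 119.248 mm
Correction = (N/12)(d/30) = (12.1/12)(30/30) = 1.0083
PET = 119.248 × 1.0083 = 120.238 mm/month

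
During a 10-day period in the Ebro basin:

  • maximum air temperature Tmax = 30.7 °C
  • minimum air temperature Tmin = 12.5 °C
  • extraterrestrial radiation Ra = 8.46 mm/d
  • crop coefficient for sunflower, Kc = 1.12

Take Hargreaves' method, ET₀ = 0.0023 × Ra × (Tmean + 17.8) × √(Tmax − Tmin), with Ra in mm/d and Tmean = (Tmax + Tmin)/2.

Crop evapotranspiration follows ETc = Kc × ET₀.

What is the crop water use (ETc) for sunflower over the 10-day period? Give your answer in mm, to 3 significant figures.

Tmean = (30.7 + 12.5)/2 = 21.60 °C
ET₀ = 0.0023 × 8.46 × (21.60 + 17.8) × √18.2 = 0.0023 × 8.46 × 39.40 × 4.2661 = 3.2706 mm/d
ETc = Kc × ET₀ = 1.12 × 3.2706 = 3.6631 mm/d
Over 10 days: 3.6631 × 10 = 36.631 mm

36.6 mm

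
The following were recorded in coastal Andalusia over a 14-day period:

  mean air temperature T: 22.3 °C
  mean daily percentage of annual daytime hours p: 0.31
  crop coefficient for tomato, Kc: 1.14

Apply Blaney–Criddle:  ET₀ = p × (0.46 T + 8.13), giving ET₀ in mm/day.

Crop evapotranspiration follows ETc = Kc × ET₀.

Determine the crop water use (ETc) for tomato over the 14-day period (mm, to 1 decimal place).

91.0 mm

ET₀ = 0.31 × (0.46 × 22.3 + 8.13) = 0.31 × 18.388 = 5.7003 mm/d
ETc = Kc × ET₀ = 1.14 × 5.7003 = 6.4983 mm/d
Over 14 days: 6.4983 × 14 = 90.976 mm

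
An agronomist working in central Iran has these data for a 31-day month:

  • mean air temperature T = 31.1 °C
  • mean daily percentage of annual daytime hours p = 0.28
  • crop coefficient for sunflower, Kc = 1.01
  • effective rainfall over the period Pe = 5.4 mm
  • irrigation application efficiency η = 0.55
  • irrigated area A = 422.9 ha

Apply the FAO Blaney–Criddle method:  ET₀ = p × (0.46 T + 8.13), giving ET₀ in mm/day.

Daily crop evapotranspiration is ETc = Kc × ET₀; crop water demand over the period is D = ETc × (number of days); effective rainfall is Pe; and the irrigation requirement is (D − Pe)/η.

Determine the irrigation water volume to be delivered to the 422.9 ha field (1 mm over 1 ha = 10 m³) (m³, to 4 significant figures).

1471000 m³

ET₀ = 0.28 × (0.46 × 31.1 + 8.13) = 0.28 × 22.436 = 6.2821 mm/d
ETc = Kc × ET₀ = 1.01 × 6.2821 = 6.3449 mm/d
Crop demand D = ETc × 31 d = 6.3449 × 31 = 196.692 mm
D − Pe = 196.692 − 5.4 = 191.292 mm
Gross irrigation = 191.292 / 0.55 = 347.804 mm
Volume = 347.804 mm × 422.9 ha × 10 = 1470863.1 m³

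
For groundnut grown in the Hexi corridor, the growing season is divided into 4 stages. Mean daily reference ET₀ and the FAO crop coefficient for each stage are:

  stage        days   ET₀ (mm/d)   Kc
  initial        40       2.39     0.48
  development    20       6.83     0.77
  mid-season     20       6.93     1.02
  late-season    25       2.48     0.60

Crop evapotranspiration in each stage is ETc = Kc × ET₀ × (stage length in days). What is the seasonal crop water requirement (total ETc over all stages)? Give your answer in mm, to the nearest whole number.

330 mm

initial: 0.48 × 2.39 × 40 = 45.89 mm
development: 0.77 × 6.83 × 20 = 105.18 mm
mid-season: 1.02 × 6.93 × 20 = 141.37 mm
late-season: 0.60 × 2.48 × 25 = 37.20 mm
Seasonal total = 329.64 mm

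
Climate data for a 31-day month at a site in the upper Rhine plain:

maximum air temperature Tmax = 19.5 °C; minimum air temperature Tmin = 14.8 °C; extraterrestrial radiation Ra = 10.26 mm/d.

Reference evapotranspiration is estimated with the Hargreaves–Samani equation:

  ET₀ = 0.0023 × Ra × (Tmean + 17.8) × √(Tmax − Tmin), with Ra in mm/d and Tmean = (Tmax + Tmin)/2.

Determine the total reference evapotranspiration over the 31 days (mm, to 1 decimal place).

Tmean = (19.5 + 14.8)/2 = 17.15 °C
ET₀ = 0.0023 × 10.26 × (17.15 + 17.8) × √4.7 = 0.0023 × 10.26 × 34.95 × 2.1679 = 1.7880 mm/d
Over 31 days: 1.7880 × 31 = 55.428 mm

55.4 mm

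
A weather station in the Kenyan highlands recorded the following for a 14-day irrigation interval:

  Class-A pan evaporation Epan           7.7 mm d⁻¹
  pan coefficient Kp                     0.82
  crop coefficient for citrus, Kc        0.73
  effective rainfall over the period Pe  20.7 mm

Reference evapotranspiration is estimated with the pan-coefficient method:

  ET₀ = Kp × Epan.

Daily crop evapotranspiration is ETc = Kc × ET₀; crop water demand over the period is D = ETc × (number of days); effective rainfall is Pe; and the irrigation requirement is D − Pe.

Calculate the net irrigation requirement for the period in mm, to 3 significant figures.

43.8 mm

ET₀ = 0.82 × 7.7 = 6.3140 mm/d
ETc = Kc × ET₀ = 0.73 × 6.3140 = 4.6092 mm/d
Crop demand D = ETc × 14 d = 4.6092 × 14 = 64.529 mm
D − Pe = 64.529 − 20.7 = 43.829 mm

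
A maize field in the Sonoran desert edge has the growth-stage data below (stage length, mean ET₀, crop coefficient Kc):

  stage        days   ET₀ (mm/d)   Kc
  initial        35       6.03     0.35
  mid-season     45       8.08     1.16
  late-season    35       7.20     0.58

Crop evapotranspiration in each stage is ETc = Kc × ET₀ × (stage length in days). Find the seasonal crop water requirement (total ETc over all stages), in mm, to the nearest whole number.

642 mm

initial: 0.35 × 6.03 × 35 = 73.87 mm
mid-season: 1.16 × 8.08 × 45 = 421.78 mm
late-season: 0.58 × 7.20 × 35 = 146.16 mm
Seasonal total = 641.81 mm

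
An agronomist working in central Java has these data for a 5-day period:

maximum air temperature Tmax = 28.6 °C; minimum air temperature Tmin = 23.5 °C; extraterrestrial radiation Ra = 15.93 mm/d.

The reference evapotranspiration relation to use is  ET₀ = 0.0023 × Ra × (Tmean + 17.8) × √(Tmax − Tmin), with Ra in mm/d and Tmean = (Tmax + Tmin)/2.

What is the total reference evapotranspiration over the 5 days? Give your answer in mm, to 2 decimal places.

Tmean = (28.6 + 23.5)/2 = 26.05 °C
ET₀ = 0.0023 × 15.93 × (26.05 + 17.8) × √5.1 = 0.0023 × 15.93 × 43.85 × 2.2583 = 3.6282 mm/d
Over 5 days: 3.6282 × 5 = 18.141 mm

18.14 mm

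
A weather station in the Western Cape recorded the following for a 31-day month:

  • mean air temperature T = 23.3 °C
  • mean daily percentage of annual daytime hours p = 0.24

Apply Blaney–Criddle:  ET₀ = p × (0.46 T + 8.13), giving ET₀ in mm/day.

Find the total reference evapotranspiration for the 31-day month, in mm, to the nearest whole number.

ET₀ = 0.24 × (0.46 × 23.3 + 8.13) = 0.24 × 18.848 = 4.5235 mm/d
Monthly total = 4.5235 × 31 = 140.229 mm

140 mm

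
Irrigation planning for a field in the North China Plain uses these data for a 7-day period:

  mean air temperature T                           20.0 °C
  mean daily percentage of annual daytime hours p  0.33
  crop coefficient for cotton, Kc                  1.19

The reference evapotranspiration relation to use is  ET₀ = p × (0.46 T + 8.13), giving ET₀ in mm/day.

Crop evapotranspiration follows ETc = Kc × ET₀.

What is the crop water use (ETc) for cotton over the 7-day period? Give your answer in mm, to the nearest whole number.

48 mm

ET₀ = 0.33 × (0.46 × 20.0 + 8.13) = 0.33 × 17.330 = 5.7189 mm/d
ETc = Kc × ET₀ = 1.19 × 5.7189 = 6.8055 mm/d
Over 7 days: 6.8055 × 7 = 47.639 mm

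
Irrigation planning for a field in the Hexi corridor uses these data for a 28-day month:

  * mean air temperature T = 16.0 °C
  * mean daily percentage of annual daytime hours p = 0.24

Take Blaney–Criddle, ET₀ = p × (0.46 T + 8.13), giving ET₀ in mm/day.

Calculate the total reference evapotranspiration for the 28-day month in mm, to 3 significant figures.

104 mm

ET₀ = 0.24 × (0.46 × 16.0 + 8.13) = 0.24 × 15.490 = 3.7176 mm/d
Monthly total = 3.7176 × 28 = 104.093 mm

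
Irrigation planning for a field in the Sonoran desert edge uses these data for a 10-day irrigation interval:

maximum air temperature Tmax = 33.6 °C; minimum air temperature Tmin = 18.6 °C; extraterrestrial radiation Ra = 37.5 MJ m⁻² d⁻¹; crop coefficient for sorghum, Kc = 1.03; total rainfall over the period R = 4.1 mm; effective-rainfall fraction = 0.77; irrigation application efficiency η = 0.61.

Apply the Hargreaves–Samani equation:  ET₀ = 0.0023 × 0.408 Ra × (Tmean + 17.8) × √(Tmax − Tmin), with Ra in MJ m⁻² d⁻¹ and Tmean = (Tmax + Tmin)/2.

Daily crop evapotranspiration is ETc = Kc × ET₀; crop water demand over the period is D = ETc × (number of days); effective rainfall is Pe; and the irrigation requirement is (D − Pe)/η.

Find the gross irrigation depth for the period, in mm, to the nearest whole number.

Tmean = (33.6 + 18.6)/2 = 26.10 °C
0.408 Ra = 0.408 × 37.5 = 15.3000 mm/d equivalent
ET₀ = 0.0023 × 15.3000 × (26.10 + 17.8) × √15.0 = 0.0023 × 15.3000 × 43.90 × 3.8730 = 5.9832 mm/d
ETc = Kc × ET₀ = 1.03 × 5.9832 = 6.1627 mm/d
Crop demand D = ETc × 10 d = 6.1627 × 10 = 61.627 mm
Pe = 0.77 × 4.1 = 3.157 mm
D − Pe = 61.627 − 3.157 = 58.470 mm
Gross irrigation = 58.470 / 0.61 = 95.852 mm

96 mm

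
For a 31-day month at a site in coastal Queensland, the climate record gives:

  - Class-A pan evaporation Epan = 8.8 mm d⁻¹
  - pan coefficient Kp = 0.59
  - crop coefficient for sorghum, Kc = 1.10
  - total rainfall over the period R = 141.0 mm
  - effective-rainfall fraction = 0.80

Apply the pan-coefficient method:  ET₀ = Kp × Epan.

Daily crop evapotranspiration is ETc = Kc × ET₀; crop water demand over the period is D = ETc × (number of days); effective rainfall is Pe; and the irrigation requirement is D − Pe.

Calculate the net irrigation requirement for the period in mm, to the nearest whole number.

64 mm

ET₀ = 0.59 × 8.8 = 5.1920 mm/d
ETc = Kc × ET₀ = 1.10 × 5.1920 = 5.7112 mm/d
Crop demand D = ETc × 31 d = 5.7112 × 31 = 177.047 mm
Pe = 0.80 × 141.0 = 112.800 mm
D − Pe = 177.047 − 112.800 = 64.247 mm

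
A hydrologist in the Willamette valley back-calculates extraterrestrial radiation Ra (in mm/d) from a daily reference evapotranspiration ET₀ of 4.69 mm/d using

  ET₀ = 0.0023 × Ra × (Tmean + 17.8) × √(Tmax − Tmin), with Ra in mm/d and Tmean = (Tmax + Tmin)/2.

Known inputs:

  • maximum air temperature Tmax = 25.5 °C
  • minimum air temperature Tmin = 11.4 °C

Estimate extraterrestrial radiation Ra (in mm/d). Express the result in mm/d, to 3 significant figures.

15.0 mm/d

Tmean = 18.45 °C; √ΔT = 3.7550
Ra = ET₀ / [0.0023 × (Tmean+17.8) × √ΔT] = 4.69 / (0.0023 × 36.25 × 3.7550) = 14.981 mm/d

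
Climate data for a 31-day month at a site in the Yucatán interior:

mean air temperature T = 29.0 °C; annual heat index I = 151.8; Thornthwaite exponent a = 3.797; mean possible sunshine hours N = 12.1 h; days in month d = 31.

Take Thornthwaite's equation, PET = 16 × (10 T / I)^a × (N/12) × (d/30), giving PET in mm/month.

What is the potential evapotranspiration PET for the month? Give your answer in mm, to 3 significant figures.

195 mm

10T/I = 10 × 29.0 / 151.8 = 1.9104
(10T/I)^a = 1.9104^3.797 = 11.6796
Uncorrected PET = 16 × 11.6796 = 186.874 mm
Correction = (N/12)(d/30) = (12.1/12)(31/30) = 1.0419
PET = 186.874 × 1.0419 = 194.704 mm/month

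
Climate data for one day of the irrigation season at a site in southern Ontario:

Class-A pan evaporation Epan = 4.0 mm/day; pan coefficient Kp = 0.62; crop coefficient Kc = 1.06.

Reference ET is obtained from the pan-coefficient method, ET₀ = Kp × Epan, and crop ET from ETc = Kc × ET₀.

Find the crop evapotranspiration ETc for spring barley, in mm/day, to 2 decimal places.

2.63 mm/day

ET₀ = 0.62 × 4.0 = 2.4800 mm/d
ETc = Kc × ET₀ = 1.06 × 2.4800 = 2.6288 mm/d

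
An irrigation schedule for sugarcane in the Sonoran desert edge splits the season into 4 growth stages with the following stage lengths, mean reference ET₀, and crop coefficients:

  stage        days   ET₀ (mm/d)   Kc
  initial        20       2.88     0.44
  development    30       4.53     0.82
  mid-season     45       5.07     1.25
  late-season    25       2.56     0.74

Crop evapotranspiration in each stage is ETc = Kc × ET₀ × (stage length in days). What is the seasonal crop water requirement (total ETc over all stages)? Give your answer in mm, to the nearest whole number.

initial: 0.44 × 2.88 × 20 = 25.34 mm
development: 0.82 × 4.53 × 30 = 111.44 mm
mid-season: 1.25 × 5.07 × 45 = 285.19 mm
late-season: 0.74 × 2.56 × 25 = 47.36 mm
Seasonal total = 469.33 mm

469 mm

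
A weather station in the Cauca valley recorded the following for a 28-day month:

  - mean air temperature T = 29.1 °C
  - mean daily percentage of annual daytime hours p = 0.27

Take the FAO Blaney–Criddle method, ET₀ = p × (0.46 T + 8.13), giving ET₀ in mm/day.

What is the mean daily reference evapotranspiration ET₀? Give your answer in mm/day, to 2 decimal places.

ET₀ = 0.27 × (0.46 × 29.1 + 8.13) = 0.27 × 21.516 = 5.8093 mm/d

5.81 mm/day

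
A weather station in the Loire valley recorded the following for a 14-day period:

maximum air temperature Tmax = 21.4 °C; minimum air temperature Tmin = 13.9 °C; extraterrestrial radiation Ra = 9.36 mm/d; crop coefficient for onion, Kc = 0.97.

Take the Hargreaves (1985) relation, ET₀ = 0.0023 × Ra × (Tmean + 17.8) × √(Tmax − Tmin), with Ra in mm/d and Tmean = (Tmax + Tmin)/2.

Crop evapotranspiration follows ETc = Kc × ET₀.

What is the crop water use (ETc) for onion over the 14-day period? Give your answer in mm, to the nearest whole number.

28 mm

Tmean = (21.4 + 13.9)/2 = 17.65 °C
ET₀ = 0.0023 × 9.36 × (17.65 + 17.8) × √7.5 = 0.0023 × 9.36 × 35.45 × 2.7386 = 2.0900 mm/d
ETc = Kc × ET₀ = 0.97 × 2.0900 = 2.0273 mm/d
Over 14 days: 2.0273 × 14 = 28.382 mm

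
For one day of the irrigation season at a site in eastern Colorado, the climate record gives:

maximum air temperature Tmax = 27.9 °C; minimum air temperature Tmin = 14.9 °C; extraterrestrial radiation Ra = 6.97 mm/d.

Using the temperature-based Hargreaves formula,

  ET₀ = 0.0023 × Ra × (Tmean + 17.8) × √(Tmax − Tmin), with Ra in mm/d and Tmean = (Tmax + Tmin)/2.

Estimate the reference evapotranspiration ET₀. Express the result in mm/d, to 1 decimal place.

2.3 mm/d

Tmean = (27.9 + 14.9)/2 = 21.40 °C
ET₀ = 0.0023 × 6.97 × (21.40 + 17.8) × √13.0 = 0.0023 × 6.97 × 39.20 × 3.6056 = 2.2658 mm/d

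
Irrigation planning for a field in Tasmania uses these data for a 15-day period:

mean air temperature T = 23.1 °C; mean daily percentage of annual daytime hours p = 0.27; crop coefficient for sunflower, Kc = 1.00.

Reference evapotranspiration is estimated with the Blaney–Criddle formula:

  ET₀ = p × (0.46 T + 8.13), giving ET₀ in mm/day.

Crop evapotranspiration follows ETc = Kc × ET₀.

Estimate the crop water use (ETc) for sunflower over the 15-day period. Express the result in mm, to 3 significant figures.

76.0 mm

ET₀ = 0.27 × (0.46 × 23.1 + 8.13) = 0.27 × 18.756 = 5.0641 mm/d
ETc = Kc × ET₀ = 1.00 × 5.0641 = 5.0641 mm/d
Over 15 days: 5.0641 × 15 = 75.962 mm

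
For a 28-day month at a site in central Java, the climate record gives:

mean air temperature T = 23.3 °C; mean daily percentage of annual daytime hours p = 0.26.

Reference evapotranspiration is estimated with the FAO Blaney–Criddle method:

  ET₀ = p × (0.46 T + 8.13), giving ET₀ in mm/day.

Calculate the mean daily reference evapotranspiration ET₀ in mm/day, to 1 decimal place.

4.9 mm/day

ET₀ = 0.26 × (0.46 × 23.3 + 8.13) = 0.26 × 18.848 = 4.9005 mm/d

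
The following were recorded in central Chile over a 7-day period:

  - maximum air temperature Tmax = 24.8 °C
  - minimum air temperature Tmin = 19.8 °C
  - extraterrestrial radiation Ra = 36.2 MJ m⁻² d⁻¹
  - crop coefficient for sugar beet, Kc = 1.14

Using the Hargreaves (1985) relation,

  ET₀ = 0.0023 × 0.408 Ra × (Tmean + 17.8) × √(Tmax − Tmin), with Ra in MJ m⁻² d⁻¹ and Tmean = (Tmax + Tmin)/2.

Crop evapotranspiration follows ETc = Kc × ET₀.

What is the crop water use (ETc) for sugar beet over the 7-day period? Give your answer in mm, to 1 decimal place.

24.3 mm

Tmean = (24.8 + 19.8)/2 = 22.30 °C
0.408 Ra = 0.408 × 36.2 = 14.7696 mm/d equivalent
ET₀ = 0.0023 × 14.7696 × (22.30 + 17.8) × √5.0 = 0.0023 × 14.7696 × 40.10 × 2.2361 = 3.0460 mm/d
ETc = Kc × ET₀ = 1.14 × 3.0460 = 3.4724 mm/d
Over 7 days: 3.4724 × 7 = 24.307 mm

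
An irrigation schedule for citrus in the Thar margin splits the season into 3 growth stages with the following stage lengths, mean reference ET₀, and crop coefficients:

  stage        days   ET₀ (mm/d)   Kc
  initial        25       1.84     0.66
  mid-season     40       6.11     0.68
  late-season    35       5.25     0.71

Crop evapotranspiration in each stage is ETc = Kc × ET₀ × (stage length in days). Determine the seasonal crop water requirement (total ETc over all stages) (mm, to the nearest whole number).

initial: 0.66 × 1.84 × 25 = 30.36 mm
mid-season: 0.68 × 6.11 × 40 = 166.19 mm
late-season: 0.71 × 5.25 × 35 = 130.46 mm
Seasonal total = 327.01 mm

327 mm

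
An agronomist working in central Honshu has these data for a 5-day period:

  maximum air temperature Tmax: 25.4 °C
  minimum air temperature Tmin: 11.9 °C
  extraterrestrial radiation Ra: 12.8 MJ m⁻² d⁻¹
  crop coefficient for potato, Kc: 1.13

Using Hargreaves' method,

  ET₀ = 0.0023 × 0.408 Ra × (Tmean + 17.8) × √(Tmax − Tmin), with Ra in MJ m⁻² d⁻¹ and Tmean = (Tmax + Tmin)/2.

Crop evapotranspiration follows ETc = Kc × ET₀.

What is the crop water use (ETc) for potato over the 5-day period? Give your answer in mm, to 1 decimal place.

9.1 mm

Tmean = (25.4 + 11.9)/2 = 18.65 °C
0.408 Ra = 0.408 × 12.8 = 5.2224 mm/d equivalent
ET₀ = 0.0023 × 5.2224 × (18.65 + 17.8) × √13.5 = 0.0023 × 5.2224 × 36.45 × 3.6742 = 1.6086 mm/d
ETc = Kc × ET₀ = 1.13 × 1.6086 = 1.8177 mm/d
Over 5 days: 1.8177 × 5 = 9.089 mm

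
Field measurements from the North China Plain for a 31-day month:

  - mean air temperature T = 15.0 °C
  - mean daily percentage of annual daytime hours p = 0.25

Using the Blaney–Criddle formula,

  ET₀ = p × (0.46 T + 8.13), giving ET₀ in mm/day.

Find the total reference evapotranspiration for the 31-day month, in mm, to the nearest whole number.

ET₀ = 0.25 × (0.46 × 15.0 + 8.13) = 0.25 × 15.030 = 3.7575 mm/d
Monthly total = 3.7575 × 31 = 116.483 mm

116 mm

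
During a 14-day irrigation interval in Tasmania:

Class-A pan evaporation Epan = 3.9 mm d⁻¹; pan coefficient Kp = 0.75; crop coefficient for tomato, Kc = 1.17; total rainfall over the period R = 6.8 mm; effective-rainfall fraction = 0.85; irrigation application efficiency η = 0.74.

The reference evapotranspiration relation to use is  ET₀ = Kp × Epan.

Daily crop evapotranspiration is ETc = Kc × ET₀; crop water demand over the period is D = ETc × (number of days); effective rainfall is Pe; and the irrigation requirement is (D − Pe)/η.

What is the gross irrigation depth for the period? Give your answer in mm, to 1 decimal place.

56.9 mm

ET₀ = 0.75 × 3.9 = 2.9250 mm/d
ETc = Kc × ET₀ = 1.17 × 2.9250 = 3.4223 mm/d
Crop demand D = ETc × 14 d = 3.4223 × 14 = 47.912 mm
Pe = 0.85 × 6.8 = 5.780 mm
D − Pe = 47.912 − 5.780 = 42.132 mm
Gross irrigation = 42.132 / 0.74 = 56.935 mm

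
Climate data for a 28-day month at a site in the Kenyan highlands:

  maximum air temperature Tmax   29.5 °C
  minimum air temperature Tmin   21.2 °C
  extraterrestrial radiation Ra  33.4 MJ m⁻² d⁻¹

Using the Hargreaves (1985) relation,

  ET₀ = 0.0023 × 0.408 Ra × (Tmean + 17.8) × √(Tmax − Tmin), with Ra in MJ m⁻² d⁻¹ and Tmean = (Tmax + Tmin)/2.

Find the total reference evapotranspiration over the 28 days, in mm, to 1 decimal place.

Tmean = (29.5 + 21.2)/2 = 25.35 °C
0.408 Ra = 0.408 × 33.4 = 13.6272 mm/d equivalent
ET₀ = 0.0023 × 13.6272 × (25.35 + 17.8) × √8.3 = 0.0023 × 13.6272 × 43.15 × 2.8810 = 3.8964 mm/d
Over 28 days: 3.8964 × 28 = 109.099 mm

109.1 mm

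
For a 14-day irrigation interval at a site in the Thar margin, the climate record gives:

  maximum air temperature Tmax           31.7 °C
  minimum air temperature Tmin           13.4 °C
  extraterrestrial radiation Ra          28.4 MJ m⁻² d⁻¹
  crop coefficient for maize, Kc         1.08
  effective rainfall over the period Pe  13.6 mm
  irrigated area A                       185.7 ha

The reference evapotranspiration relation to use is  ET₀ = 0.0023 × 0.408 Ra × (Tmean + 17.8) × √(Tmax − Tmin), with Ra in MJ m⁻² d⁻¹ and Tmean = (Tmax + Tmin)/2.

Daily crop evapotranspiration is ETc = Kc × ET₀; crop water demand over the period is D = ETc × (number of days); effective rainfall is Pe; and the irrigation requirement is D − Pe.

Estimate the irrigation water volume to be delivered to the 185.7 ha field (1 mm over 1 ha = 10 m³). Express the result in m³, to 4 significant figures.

Tmean = (31.7 + 13.4)/2 = 22.55 °C
0.408 Ra = 0.408 × 28.4 = 11.5872 mm/d equivalent
ET₀ = 0.0023 × 11.5872 × (22.55 + 17.8) × √18.3 = 0.0023 × 11.5872 × 40.35 × 4.2778 = 4.6001 mm/d
ETc = Kc × ET₀ = 1.08 × 4.6001 = 4.9681 mm/d
Crop demand D = ETc × 14 d = 4.9681 × 14 = 69.553 mm
D − Pe = 69.553 − 13.6 = 55.953 mm
Volume = 55.953 mm × 185.7 ha × 10 = 103904.7 m³

103900 m³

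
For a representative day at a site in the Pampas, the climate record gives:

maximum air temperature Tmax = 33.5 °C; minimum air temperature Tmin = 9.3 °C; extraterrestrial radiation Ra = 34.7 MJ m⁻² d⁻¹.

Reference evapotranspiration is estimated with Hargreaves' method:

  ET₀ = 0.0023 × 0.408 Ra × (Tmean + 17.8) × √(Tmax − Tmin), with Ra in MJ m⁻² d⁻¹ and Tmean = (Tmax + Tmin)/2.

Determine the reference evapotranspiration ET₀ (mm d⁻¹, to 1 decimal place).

6.3 mm d⁻¹

Tmean = (33.5 + 9.3)/2 = 21.40 °C
0.408 Ra = 0.408 × 34.7 = 14.1576 mm/d equivalent
ET₀ = 0.0023 × 14.1576 × (21.40 + 17.8) × √24.2 = 0.0023 × 14.1576 × 39.20 × 4.9193 = 6.2792 mm/d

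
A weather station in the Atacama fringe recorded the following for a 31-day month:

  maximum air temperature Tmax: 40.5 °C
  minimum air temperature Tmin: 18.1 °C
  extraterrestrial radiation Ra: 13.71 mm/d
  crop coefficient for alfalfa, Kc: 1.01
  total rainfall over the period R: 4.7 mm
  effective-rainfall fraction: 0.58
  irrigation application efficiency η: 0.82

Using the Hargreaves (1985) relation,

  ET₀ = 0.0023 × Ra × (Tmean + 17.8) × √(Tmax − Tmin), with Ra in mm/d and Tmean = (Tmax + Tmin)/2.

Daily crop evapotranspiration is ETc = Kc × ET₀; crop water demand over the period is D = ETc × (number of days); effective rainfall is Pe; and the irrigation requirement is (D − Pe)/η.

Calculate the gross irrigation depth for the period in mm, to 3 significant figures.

Tmean = (40.5 + 18.1)/2 = 29.30 °C
ET₀ = 0.0023 × 13.71 × (29.30 + 17.8) × √22.4 = 0.0023 × 13.71 × 47.10 × 4.7329 = 7.0293 mm/d
ETc = Kc × ET₀ = 1.01 × 7.0293 = 7.0996 mm/d
Crop demand D = ETc × 31 d = 7.0996 × 31 = 220.088 mm
Pe = 0.58 × 4.7 = 2.726 mm
D − Pe = 220.088 − 2.726 = 217.362 mm
Gross irrigation = 217.362 / 0.82 = 265.076 mm

265 mm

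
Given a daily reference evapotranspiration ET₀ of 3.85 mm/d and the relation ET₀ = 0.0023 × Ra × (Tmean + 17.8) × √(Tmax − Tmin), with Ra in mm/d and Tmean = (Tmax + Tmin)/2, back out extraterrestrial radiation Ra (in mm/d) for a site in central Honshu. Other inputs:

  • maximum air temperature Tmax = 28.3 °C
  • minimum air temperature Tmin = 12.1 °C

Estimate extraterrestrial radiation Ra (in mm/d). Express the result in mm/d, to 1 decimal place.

Tmean = 20.20 °C; √ΔT = 4.0249
Ra = ET₀ / [0.0023 × (Tmean+17.8) × √ΔT] = 3.85 / (0.0023 × 38.00 × 4.0249) = 10.944 mm/d

10.9 mm/d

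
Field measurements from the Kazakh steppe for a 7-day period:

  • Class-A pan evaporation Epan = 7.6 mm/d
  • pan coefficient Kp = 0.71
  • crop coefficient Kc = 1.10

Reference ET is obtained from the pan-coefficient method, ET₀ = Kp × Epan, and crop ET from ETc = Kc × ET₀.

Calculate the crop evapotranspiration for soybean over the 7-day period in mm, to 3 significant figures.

ET₀ = 0.71 × 7.6 = 5.3960 mm/d
ETc = Kc × ET₀ = 1.10 × 5.3960 = 5.9356 mm/d
Over 7 days: 5.9356 × 7 = 41.549 mm

41.5 mm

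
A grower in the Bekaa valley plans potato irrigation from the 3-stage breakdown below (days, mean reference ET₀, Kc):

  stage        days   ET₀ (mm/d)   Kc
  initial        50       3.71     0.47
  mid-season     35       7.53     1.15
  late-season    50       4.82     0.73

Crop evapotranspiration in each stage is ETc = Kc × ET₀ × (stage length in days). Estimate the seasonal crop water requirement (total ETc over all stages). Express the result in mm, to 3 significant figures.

566 mm

initial: 0.47 × 3.71 × 50 = 87.19 mm
mid-season: 1.15 × 7.53 × 35 = 303.08 mm
late-season: 0.73 × 4.82 × 50 = 175.93 mm
Seasonal total = 566.20 mm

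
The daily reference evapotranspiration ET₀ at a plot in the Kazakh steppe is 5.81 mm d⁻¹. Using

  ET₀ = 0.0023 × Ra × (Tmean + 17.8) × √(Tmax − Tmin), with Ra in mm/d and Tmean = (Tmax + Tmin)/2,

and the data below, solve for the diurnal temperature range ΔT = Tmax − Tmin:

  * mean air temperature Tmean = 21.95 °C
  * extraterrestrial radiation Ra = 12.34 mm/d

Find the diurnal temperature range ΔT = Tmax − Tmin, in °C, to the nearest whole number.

27 °C

√ΔT = ET₀ / [0.0023 × Ra × (Tmean+17.8)] = 5.81 / (0.0023 × 12.34 × 39.75) = 5.1499
ΔT = 5.1499² = 26.521 °C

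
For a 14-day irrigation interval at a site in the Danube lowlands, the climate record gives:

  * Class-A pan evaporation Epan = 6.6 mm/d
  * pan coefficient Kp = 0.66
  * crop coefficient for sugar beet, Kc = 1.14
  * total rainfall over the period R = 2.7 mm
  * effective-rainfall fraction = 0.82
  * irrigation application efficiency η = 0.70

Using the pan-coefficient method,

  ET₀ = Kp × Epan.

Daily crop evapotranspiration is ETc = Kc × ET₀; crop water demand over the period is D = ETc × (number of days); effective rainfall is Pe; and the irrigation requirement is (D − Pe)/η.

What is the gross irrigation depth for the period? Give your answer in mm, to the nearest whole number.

ET₀ = 0.66 × 6.6 = 4.3560 mm/d
ETc = Kc × ET₀ = 1.14 × 4.3560 = 4.9658 mm/d
Crop demand D = ETc × 14 d = 4.9658 × 14 = 69.521 mm
Pe = 0.82 × 2.7 = 2.214 mm
D − Pe = 69.521 − 2.214 = 67.307 mm
Gross irrigation = 67.307 / 0.70 = 96.153 mm

96 mm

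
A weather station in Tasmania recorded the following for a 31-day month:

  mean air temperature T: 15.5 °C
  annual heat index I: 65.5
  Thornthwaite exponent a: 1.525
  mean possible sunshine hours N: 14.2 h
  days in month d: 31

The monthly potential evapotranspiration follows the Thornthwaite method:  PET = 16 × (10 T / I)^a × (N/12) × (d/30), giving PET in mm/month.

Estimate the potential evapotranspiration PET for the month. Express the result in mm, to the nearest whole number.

73 mm

10T/I = 10 × 15.5 / 65.5 = 2.3664
(10T/I)^a = 2.3664^1.525 = 3.7195
Uncorrected PET = 16 × 3.7195 = 59.512 mm
Correction = (N/12)(d/30) = (14.2/12)(31/30) = 1.2228
PET = 59.512 × 1.2228 = 72.771 mm/month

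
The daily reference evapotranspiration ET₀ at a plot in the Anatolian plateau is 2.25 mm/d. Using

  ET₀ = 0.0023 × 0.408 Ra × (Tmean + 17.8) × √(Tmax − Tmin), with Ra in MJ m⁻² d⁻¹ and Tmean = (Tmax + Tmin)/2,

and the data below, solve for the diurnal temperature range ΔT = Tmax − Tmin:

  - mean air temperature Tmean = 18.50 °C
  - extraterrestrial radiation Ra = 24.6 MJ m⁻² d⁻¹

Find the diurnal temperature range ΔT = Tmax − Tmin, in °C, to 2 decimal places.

√ΔT = ET₀ / [0.0023 × 0.408 × Ra × (Tmean+17.8)] = 2.25 / (0.0023 × 10.0368 × 36.30) = 2.6851
ΔT = 2.6851² = 7.210 °C

7.21 °C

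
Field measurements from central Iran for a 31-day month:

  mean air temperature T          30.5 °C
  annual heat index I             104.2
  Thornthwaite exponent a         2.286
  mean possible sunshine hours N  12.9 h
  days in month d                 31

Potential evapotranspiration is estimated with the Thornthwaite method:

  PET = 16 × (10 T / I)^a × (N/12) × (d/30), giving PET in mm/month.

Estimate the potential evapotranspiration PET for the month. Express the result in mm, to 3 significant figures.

207 mm

10T/I = 10 × 30.5 / 104.2 = 2.9271
(10T/I)^a = 2.9271^2.286 = 11.6487
Uncorrected PET = 16 × 11.6487 = 186.379 mm
Correction = (N/12)(d/30) = (12.9/12)(31/30) = 1.1108
PET = 186.379 × 1.1108 = 207.030 mm/month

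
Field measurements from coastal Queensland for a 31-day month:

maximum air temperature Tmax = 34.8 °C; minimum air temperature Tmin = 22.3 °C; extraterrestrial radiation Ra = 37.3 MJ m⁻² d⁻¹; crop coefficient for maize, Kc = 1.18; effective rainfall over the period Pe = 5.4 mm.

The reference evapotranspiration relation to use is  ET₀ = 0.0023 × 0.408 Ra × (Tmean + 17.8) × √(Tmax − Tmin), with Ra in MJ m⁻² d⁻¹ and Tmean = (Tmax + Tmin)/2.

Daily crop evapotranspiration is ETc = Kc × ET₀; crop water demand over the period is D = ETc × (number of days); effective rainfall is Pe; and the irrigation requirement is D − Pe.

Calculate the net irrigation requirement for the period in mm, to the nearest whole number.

204 mm

Tmean = (34.8 + 22.3)/2 = 28.55 °C
0.408 Ra = 0.408 × 37.3 = 15.2184 mm/d equivalent
ET₀ = 0.0023 × 15.2184 × (28.55 + 17.8) × √12.5 = 0.0023 × 15.2184 × 46.35 × 3.5355 = 5.7358 mm/d
ETc = Kc × ET₀ = 1.18 × 5.7358 = 6.7682 mm/d
Crop demand D = ETc × 31 d = 6.7682 × 31 = 209.814 mm
D − Pe = 209.814 − 5.4 = 204.414 mm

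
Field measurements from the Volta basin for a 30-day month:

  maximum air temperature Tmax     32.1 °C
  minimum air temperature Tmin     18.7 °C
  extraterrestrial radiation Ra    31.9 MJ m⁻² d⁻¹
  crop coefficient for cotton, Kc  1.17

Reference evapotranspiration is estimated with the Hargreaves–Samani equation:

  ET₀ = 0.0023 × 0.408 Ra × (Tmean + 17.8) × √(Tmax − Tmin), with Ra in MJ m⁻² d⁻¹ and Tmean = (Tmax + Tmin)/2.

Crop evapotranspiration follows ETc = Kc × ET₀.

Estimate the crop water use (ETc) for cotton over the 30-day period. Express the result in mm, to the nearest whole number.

Tmean = (32.1 + 18.7)/2 = 25.40 °C
0.408 Ra = 0.408 × 31.9 = 13.0152 mm/d equivalent
ET₀ = 0.0023 × 13.0152 × (25.40 + 17.8) × √13.4 = 0.0023 × 13.0152 × 43.20 × 3.6606 = 4.7339 mm/d
ETc = Kc × ET₀ = 1.17 × 4.7339 = 5.5387 mm/d
Over 30 days: 5.5387 × 30 = 166.161 mm

166 mm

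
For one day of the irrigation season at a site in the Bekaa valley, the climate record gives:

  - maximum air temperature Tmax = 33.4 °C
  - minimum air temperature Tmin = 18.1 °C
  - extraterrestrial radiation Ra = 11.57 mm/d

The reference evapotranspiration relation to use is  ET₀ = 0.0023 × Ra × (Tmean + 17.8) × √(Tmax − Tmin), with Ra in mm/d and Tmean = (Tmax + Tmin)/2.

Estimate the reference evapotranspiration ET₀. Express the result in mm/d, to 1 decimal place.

Tmean = (33.4 + 18.1)/2 = 25.75 °C
ET₀ = 0.0023 × 11.57 × (25.75 + 17.8) × √15.3 = 0.0023 × 11.57 × 43.55 × 3.9115 = 4.5331 mm/d

4.5 mm/d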